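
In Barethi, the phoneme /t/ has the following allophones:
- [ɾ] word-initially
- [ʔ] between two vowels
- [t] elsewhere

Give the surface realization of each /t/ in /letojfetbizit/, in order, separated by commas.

Occurrence 1 (position 3): between two vowels → [ʔ].
Occurrence 2 (position 8): no conditioning environment matches → elsewhere allophone [t].
Occurrence 3 (position 13): no conditioning environment matches → elsewhere allophone [t].

[ʔ], [t], [t]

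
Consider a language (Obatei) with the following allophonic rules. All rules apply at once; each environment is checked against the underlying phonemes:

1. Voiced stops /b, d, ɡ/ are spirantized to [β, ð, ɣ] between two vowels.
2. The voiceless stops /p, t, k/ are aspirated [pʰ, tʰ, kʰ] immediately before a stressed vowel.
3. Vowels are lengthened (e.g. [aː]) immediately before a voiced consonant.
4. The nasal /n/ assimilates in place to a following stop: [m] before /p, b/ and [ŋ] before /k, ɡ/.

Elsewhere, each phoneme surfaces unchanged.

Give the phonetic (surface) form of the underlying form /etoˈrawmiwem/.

/e/ — word-initial; rule 3 does not apply here → [e].
/t/ — between /e/ and /o/; rule 2 does not apply here → [t].
Rule 3 applies to /o/ (between /t/ and /r/: before a voiced consonant) → [oː].
/r/ stays [r].
/a/ meets the environment for rule 3 (before a voiced consonant) → [aː].
/w/ (between /a/ and /m/): no rule targets it → [w].
/m/ stays [m].
Rule 3 applies to /i/ (between /m/ and /w/: before a voiced consonant) → [iː].
/w/ — not in any rule's target class → [w].
Rule 3 applies to /e/ (between /w/ and /m/: before a voiced consonant) → [eː].
/m/ (word-final) is unaffected → [m].

[etoːˈraːwmiːweːm]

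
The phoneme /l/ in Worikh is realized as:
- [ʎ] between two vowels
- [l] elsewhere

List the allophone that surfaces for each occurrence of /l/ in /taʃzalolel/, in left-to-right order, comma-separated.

Occurrence 1 (position 6): between two vowels → [ʎ].
Occurrence 2 (position 8): between two vowels → [ʎ].
Occurrence 3 (position 10): no conditioning environment matches → elsewhere allophone [l].

[ʎ], [ʎ], [l]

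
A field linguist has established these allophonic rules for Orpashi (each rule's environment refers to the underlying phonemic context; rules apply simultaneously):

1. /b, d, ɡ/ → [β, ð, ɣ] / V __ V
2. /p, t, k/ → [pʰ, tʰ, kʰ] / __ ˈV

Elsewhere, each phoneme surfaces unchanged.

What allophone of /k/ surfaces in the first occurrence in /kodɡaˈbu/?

/k/ (word-initial) fails the environment for rule 2, so it stays [k].

[k]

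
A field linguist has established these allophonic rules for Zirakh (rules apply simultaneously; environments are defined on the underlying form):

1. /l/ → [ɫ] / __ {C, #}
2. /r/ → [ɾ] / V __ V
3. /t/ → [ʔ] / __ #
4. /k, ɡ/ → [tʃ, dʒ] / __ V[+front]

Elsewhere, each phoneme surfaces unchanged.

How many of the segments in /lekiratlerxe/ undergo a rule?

2

Segments that undergo a rule: /k/ → [tʃ] (rule 4); /r/ → [ɾ] (rule 2).
All other segments surface unchanged.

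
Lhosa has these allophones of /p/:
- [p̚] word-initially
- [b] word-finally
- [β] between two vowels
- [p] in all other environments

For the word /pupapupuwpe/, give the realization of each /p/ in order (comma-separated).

[p̚], [β], [β], [β], [p]

Occurrence 1 (position 1): word-initially → [p̚].
Occurrence 2 (position 3): between two vowels → [β].
Occurrence 3 (position 5): between two vowels → [β].
Occurrence 4 (position 7): between two vowels → [β].
Occurrence 5 (position 10): no conditioning environment matches → elsewhere allophone [p].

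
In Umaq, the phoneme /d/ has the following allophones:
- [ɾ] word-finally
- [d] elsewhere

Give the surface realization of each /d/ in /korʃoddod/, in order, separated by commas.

Occurrence 1 (position 6): no conditioning environment matches → elsewhere allophone [d].
Occurrence 2 (position 7): no conditioning environment matches → elsewhere allophone [d].
Occurrence 3 (position 9): word-finally → [ɾ].

[d], [d], [ɾ]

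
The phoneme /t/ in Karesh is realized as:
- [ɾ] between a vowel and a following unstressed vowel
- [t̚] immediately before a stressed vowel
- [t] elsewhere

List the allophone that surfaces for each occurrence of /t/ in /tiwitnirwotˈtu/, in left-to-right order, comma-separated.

Occurrence 1 (position 1): no conditioning environment matches → elsewhere allophone [t].
Occurrence 2 (position 5): no conditioning environment matches → elsewhere allophone [t].
Occurrence 3 (position 11): no conditioning environment matches → elsewhere allophone [t].
Occurrence 4 (position 12): immediately before a stressed vowel → [t̚].

[t], [t], [t], [t̚]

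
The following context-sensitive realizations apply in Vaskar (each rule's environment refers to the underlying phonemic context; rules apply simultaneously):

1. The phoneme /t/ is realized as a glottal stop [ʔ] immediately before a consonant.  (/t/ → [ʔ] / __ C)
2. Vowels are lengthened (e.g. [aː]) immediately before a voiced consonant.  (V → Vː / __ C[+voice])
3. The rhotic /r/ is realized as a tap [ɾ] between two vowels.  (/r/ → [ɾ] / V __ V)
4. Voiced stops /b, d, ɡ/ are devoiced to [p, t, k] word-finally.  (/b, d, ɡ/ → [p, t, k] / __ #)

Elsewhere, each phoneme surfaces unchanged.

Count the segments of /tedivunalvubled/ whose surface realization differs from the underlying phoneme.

Segments that undergo a rule: /e/ → [eː] (rule 2); /i/ → [iː] (rule 2); /u/ → [uː] (rule 2); /a/ → [aː] (rule 2); /u/ → [uː] (rule 2); /e/ → [eː] (rule 2); /d/ → [t] (rule 4).
All other segments surface unchanged.

7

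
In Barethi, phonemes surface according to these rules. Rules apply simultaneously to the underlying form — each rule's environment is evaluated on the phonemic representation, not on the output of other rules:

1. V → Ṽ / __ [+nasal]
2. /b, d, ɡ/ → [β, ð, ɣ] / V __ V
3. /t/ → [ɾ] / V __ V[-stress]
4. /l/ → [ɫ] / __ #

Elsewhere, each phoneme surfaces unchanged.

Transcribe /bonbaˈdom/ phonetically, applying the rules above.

/b/ (word-initial): rule 2 targets it, but not between two vowels → unchanged [b].
/o/ (between /b/ and /n/): before a nasal consonant, so rule 1 applies → [õ].
/n/ (between /o/ and /b/): no rule targets it → [n].
/b/ (between /n/ and /a/): rule 2 targets it, but not between two vowels → unchanged [b].
/a/ (between /b/ and /d/): rule 1 targets it, but not before a nasal consonant → unchanged [a].
/d/ — between /a/ and /o/, between two vowels — surfaces as [ð] (rule 2).
/o/ (between /d/ and /m/) occurs before a nasal consonant → [õ] by rule 1.
/m/ (word-final): no rule targets it → [m].

[bõnbaˈðõm]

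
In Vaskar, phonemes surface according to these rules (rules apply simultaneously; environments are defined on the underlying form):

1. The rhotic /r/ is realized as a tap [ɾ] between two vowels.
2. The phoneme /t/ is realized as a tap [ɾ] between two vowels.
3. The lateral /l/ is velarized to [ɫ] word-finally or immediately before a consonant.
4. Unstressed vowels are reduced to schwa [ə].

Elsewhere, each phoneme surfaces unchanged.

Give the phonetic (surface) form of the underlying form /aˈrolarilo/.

[əˈɾoləɾələ]

/a/ — word-initial, in an unstressed syllable — surfaces as [ə] (rule 4).
/r/ — between /a/ and /o/, between two vowels — surfaces as [ɾ] (rule 1).
/o/ (between /r/ and /l/): rule 4 targets it, but not in an unstressed syllable → unchanged [o].
/l/ — between /o/ and /a/; rule 3 does not apply here → [l].
/a/ meets the environment for rule 4 (in an unstressed syllable) → [ə].
/r/ — between /a/ and /i/, between two vowels — surfaces as [ɾ] (rule 1).
/i/ meets the environment for rule 4 (in an unstressed syllable) → [ə].
/l/ (between /i/ and /o/): rule 3 targets it, but not word-finally or immediately before a consonant → unchanged [l].
/o/ (word-final): in an unstressed syllable, so rule 4 applies → [ə].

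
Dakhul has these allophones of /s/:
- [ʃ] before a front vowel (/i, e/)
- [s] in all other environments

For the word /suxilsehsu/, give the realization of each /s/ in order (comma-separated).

[s], [ʃ], [s]

Occurrence 1 (position 1): no conditioning environment matches → elsewhere allophone [s].
Occurrence 2 (position 6): before a front vowel (/i, e/) → [ʃ].
Occurrence 3 (position 9): no conditioning environment matches → elsewhere allophone [s].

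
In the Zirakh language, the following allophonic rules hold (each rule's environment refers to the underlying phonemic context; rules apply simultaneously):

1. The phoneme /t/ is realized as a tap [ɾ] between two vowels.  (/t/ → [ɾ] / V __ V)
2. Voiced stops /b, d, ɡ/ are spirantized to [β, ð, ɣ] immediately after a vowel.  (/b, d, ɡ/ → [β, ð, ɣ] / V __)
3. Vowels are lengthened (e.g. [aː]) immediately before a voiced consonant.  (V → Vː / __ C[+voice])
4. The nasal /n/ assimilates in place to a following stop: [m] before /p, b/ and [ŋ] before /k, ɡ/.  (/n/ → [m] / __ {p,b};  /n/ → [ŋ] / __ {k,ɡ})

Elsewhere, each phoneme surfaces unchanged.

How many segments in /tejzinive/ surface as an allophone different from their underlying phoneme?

3

Segments that undergo a rule: /e/ → [eː] (rule 3); /i/ → [iː] (rule 3); /i/ → [iː] (rule 3).
All other segments surface unchanged.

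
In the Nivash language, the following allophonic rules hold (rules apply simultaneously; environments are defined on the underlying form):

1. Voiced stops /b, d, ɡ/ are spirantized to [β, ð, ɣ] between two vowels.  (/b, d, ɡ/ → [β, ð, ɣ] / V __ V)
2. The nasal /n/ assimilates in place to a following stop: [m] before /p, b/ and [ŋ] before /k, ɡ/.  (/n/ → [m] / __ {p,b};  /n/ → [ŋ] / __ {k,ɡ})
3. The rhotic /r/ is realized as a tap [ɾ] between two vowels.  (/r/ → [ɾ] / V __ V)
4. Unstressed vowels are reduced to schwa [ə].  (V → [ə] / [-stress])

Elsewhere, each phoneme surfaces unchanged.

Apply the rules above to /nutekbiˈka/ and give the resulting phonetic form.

[nətəkbəˈka]

/n/ (word-initial) fails the environment for rule 2, so it stays [n].
/u/ — between /n/ and /t/, in an unstressed syllable — surfaces as [ə] (rule 4).
/t/ stays [t].
/e/ (between /t/ and /k/) occurs in an unstressed syllable → [ə] by rule 4.
/k/ — not in any rule's target class → [k].
/b/ (between /k/ and /i/) is in the target of rule 1 but the environment (between two vowels) is not met → [b].
/i/ meets the environment for rule 4 (in an unstressed syllable) → [ə].
/k/ — not in any rule's target class → [k].
/a/ (word-final) fails the environment for rule 4, so it stays [a].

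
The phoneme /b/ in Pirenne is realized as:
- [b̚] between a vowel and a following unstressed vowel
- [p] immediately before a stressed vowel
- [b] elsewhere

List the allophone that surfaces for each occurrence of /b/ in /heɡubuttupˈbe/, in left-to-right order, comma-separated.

Occurrence 1 (position 5): between a vowel and a following unstressed vowel → [b̚].
Occurrence 2 (position 11): immediately before a stressed vowel → [p].

[b̚], [p]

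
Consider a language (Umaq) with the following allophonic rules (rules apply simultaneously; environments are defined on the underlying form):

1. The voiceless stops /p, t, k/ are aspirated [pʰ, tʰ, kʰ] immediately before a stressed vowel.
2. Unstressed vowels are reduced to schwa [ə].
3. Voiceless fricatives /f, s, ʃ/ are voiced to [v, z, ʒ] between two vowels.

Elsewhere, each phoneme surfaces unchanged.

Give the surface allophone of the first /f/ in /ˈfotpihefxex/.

/f/ (word-initial) is in the target of rule 3 but the environment (between two vowels) is not met → [f].

[f]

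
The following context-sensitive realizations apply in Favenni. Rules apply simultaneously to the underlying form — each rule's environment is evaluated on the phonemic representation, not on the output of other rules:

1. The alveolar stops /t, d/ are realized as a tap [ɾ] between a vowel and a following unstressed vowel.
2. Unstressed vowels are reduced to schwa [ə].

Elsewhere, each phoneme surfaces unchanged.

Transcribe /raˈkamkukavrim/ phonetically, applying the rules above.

/r/ — not in any rule's target class → [r].
Rule 2 applies to /a/ (between /r/ and /k/: in an unstressed syllable) → [ə].
/k/ (between /a/ and /a/): no rule targets it → [k].
/a/ — between /k/ and /m/; rule 2 does not apply here → [a].
/m/ (between /a/ and /k/): no rule targets it → [m].
/k/ stays [k].
/u/ meets the environment for rule 2 (in an unstressed syllable) → [ə].
/k/ stays [k].
Rule 2 applies to /a/ (between /k/ and /v/: in an unstressed syllable) → [ə].
/v/ (between /a/ and /r/): no rule targets it → [v].
/r/ (between /v/ and /i/): no rule targets it → [r].
/i/ — between /r/ and /m/, in an unstressed syllable — surfaces as [ə] (rule 2).
/m/ stays [m].

[rəˈkamkəkəvrəm]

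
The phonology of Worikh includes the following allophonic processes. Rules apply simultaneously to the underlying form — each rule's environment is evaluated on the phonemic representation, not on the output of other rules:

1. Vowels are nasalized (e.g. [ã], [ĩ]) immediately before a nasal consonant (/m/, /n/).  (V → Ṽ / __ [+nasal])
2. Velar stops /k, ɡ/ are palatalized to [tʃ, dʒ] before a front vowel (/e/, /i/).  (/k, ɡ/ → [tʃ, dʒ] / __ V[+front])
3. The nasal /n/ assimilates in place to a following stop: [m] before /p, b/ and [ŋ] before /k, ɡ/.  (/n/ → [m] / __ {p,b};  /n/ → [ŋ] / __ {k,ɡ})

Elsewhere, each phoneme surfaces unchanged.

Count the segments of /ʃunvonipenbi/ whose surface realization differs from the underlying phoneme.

4

Segments that undergo a rule: /u/ → [ũ] (rule 1); /o/ → [õ] (rule 1); /e/ → [ẽ] (rule 1); /n/ → [m] (rule 3).
All other segments surface unchanged.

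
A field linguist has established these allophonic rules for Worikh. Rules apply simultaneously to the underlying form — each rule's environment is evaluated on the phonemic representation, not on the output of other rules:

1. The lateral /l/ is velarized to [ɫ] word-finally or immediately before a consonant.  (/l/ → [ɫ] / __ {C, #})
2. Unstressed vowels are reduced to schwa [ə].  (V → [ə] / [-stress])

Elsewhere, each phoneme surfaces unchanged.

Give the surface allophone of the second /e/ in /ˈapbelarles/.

[ə]

/e/ meets the environment for rule 2 (in an unstressed syllable) → [ə].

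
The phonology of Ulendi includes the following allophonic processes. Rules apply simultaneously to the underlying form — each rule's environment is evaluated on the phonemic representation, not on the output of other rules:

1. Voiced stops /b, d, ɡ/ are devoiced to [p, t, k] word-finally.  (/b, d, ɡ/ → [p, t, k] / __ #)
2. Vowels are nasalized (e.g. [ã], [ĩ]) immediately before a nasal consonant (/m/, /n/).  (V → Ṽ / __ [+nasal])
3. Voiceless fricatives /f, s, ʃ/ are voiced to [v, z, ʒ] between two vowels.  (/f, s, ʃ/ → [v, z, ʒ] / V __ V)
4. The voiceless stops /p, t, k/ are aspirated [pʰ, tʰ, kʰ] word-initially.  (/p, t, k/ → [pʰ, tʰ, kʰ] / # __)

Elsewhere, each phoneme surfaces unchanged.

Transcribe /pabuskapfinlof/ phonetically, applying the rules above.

[pʰabuskapfĩnlof]

/p/ meets the environment for rule 4 (word-initially) → [pʰ].
/a/ — between /p/ and /b/; rule 2 does not apply here → [a].
/b/ — between /a/ and /u/; rule 1 does not apply here → [b].
/u/ (between /b/ and /s/) is in the target of rule 2 but the environment (before a nasal consonant) is not met → [u].
/s/ (between /u/ and /k/): rule 3 targets it, but not between two vowels → unchanged [s].
/k/ (between /s/ and /a/) is in the target of rule 4 but the environment (word-initially) is not met → [k].
/a/ — between /k/ and /p/; rule 2 does not apply here → [a].
/p/ — between /a/ and /f/; rule 4 does not apply here → [p].
/f/ — between /p/ and /i/; rule 3 does not apply here → [f].
/i/ — between /f/ and /n/, before a nasal consonant — surfaces as [ĩ] (rule 2).
/n/ — not in any rule's target class → [n].
/l/ (between /n/ and /o/) is unaffected → [l].
/o/ (between /l/ and /f/) is in the target of rule 2 but the environment (before a nasal consonant) is not met → [o].
/f/ (word-final): rule 3 targets it, but not between two vowels → unchanged [f].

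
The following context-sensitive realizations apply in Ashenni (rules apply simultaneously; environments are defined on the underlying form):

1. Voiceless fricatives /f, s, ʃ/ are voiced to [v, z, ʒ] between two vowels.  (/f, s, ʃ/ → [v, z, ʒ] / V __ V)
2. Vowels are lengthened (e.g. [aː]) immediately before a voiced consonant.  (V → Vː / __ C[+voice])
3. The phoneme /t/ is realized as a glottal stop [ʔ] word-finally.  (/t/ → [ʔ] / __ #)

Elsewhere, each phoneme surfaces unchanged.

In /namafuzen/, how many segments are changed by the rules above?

4

Segments that undergo a rule: /a/ → [aː] (rule 2); /f/ → [v] (rule 1); /u/ → [uː] (rule 2); /e/ → [eː] (rule 2).
All other segments surface unchanged.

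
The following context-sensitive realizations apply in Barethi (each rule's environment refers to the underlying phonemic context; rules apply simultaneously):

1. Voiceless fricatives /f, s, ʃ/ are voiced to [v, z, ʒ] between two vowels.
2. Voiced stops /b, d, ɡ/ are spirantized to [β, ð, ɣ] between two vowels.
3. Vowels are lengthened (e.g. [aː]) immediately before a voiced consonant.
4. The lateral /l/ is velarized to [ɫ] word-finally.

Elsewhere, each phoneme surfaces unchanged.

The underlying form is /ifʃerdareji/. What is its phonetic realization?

/i/ (word-initial) is in the target of rule 3 but the environment (before a voiced consonant) is not met → [i].
/f/ — between /i/ and /ʃ/; rule 1 does not apply here → [f].
/ʃ/ (between /f/ and /e/) is in the target of rule 1 but the environment (between two vowels) is not met → [ʃ].
/e/ meets the environment for rule 3 (before a voiced consonant) → [eː].
/d/ — between /r/ and /a/; rule 2 does not apply here → [d].
/a/ (between /d/ and /r/): before a voiced consonant, so rule 3 applies → [aː].
/e/ — between /r/ and /j/, before a voiced consonant — surfaces as [eː] (rule 3).
/i/ (word-final) fails the environment for rule 3, so it stays [i].

[ifʃeːrdaːreːji]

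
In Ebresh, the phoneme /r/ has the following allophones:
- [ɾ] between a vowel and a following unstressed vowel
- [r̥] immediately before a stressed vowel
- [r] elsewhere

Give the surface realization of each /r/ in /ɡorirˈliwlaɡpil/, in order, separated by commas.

Occurrence 1 (position 3): between a vowel and a following unstressed vowel → [ɾ].
Occurrence 2 (position 5): no conditioning environment matches → elsewhere allophone [r].

[ɾ], [r]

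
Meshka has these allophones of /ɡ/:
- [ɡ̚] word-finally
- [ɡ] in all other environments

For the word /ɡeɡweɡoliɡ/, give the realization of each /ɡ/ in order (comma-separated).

Occurrence 1 (position 1): no conditioning environment matches → elsewhere allophone [ɡ].
Occurrence 2 (position 3): no conditioning environment matches → elsewhere allophone [ɡ].
Occurrence 3 (position 6): no conditioning environment matches → elsewhere allophone [ɡ].
Occurrence 4 (position 10): word-finally → [ɡ̚].

[ɡ], [ɡ], [ɡ], [ɡ̚]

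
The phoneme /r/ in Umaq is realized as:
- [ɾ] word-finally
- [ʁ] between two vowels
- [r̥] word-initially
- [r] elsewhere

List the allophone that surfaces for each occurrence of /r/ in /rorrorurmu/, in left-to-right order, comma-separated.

Occurrence 1 (position 1): word-initially → [r̥].
Occurrence 2 (position 3): no conditioning environment matches → elsewhere allophone [r].
Occurrence 3 (position 4): no conditioning environment matches → elsewhere allophone [r].
Occurrence 4 (position 6): between two vowels → [ʁ].
Occurrence 5 (position 8): no conditioning environment matches → elsewhere allophone [r].

[r̥], [r], [r], [ʁ], [r]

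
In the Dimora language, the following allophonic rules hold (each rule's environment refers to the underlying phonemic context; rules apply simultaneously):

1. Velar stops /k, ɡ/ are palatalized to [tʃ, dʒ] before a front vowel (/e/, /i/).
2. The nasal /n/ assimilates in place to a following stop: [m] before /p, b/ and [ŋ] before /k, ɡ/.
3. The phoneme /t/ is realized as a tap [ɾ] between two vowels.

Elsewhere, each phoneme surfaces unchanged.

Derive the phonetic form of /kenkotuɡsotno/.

[tʃeŋkoɾuɡsotno]

/k/ (word-initial) occurs before a front vowel → [tʃ] by rule 1.
Rule 2 applies to /n/ (between /e/ and /k/: before a labial or velar stop) → [ŋ].
/k/ (between /n/ and /o/) fails the environment for rule 1, so it stays [k].
/t/ (between /o/ and /u/) occurs between two vowels → [ɾ] by rule 3.
/ɡ/ — between /u/ and /s/; rule 1 does not apply here → [ɡ].
/t/ — between /o/ and /n/; rule 3 does not apply here → [t].
/n/ (between /t/ and /o/): rule 2 targets it, but not before a labial or velar stop → unchanged [n].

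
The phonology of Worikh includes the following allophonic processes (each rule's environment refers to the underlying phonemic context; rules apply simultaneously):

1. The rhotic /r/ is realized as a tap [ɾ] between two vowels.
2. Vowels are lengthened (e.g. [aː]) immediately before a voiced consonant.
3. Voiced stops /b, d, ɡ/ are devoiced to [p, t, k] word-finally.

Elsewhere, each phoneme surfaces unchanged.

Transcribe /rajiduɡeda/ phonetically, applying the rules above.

/r/ — word-initial; rule 1 does not apply here → [r].
/a/ — between /r/ and /j/, before a voiced consonant — surfaces as [aː] (rule 2).
/j/ (between /a/ and /i/) is unaffected → [j].
/i/ meets the environment for rule 2 (before a voiced consonant) → [iː].
/d/ — between /i/ and /u/; rule 3 does not apply here → [d].
/u/ (between /d/ and /ɡ/): before a voiced consonant, so rule 2 applies → [uː].
/ɡ/ (between /u/ and /e/): rule 3 targets it, but not word-finally → unchanged [ɡ].
/e/ (between /ɡ/ and /d/): before a voiced consonant, so rule 2 applies → [eː].
/d/ (between /e/ and /a/) fails the environment for rule 3, so it stays [d].
/a/ (word-final) is in the target of rule 2 but the environment (before a voiced consonant) is not met → [a].

[raːjiːduːɡeːda]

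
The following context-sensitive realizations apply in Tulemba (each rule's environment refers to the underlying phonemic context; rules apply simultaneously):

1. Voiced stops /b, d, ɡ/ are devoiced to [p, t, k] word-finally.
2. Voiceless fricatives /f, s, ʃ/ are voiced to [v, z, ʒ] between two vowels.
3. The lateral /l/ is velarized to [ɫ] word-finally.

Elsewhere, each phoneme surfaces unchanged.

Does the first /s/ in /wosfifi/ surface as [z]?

/s/ — between /o/ and /f/; rule 2 does not apply here → [s].
The actual realization is [s], not [z].

No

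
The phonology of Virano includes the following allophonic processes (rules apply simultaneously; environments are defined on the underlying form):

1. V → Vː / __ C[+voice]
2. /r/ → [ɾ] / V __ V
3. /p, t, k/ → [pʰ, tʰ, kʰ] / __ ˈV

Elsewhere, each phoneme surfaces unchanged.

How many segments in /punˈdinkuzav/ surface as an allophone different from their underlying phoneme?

4

Segments that undergo a rule: /u/ → [uː] (rule 1); /i/ → [iː] (rule 1); /u/ → [uː] (rule 1); /a/ → [aː] (rule 1).
All other segments surface unchanged.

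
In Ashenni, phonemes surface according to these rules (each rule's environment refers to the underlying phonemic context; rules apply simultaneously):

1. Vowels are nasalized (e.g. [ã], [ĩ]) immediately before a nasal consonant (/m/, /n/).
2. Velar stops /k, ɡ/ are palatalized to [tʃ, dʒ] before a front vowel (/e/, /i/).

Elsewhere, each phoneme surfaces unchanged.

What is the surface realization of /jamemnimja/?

[jãmẽmnĩmja]

/j/ — not in any rule's target class → [j].
/a/ meets the environment for rule 1 (before a nasal consonant) → [ã].
/m/ — not in any rule's target class → [m].
/e/ (between /m/ and /m/) occurs before a nasal consonant → [ẽ] by rule 1.
/m/ (between /e/ and /n/) is unaffected → [m].
/n/ (between /m/ and /i/): no rule targets it → [n].
/i/ (between /n/ and /m/) occurs before a nasal consonant → [ĩ] by rule 1.
/m/ (between /i/ and /j/): no rule targets it → [m].
/j/ (between /m/ and /a/): no rule targets it → [j].
/a/ (word-final) fails the environment for rule 1, so it stays [a].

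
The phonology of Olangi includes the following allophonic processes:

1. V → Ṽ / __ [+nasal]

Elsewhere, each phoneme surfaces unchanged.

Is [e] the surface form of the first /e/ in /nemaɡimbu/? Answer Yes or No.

No

/e/ meets the environment for rule 1 (before a nasal consonant) → [ẽ].
The actual realization is [ẽ], not [e].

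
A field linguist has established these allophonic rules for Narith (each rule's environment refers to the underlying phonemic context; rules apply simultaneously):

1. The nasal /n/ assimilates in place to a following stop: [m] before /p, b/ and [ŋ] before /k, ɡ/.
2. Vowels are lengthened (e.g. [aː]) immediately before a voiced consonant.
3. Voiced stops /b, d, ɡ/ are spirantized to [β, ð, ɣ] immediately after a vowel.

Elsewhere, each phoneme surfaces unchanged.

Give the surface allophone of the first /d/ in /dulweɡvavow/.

[d]

/d/ (word-initial) is in the target of rule 3 but the environment (immediately after a vowel) is not met → [d].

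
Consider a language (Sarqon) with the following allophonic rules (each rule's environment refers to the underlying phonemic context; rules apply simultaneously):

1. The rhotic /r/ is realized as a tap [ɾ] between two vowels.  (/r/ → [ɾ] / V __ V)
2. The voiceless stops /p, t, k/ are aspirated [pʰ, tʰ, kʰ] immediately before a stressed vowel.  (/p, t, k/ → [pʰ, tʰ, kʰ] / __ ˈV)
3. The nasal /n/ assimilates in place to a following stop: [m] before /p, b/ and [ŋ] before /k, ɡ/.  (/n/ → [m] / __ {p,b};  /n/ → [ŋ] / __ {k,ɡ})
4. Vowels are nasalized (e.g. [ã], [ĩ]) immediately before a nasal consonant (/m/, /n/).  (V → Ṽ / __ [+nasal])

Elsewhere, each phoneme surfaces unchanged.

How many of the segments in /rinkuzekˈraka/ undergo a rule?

2

Segments that undergo a rule: /i/ → [ĩ] (rule 4); /n/ → [ŋ] (rule 3).
All other segments surface unchanged.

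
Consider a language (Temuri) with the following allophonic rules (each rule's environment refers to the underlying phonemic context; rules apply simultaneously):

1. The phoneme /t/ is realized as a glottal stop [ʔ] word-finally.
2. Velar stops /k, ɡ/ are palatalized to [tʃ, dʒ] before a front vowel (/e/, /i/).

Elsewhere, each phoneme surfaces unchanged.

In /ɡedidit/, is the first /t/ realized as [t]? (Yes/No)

No

/t/ meets the environment for rule 1 (word-finally) → [ʔ].
The actual realization is [ʔ], not [t].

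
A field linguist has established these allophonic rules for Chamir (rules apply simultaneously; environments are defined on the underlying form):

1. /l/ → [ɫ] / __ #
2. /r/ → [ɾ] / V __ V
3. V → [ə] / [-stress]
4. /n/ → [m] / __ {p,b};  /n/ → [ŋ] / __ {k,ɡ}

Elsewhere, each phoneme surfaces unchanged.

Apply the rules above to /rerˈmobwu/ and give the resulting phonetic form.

/r/ (word-initial) fails the environment for rule 2, so it stays [r].
/e/ meets the environment for rule 3 (in an unstressed syllable) → [ə].
/r/ (between /e/ and /m/): rule 2 targets it, but not between two vowels → unchanged [r].
/m/ stays [m].
/o/ — between /m/ and /b/; rule 3 does not apply here → [o].
/b/ (between /o/ and /w/) is unaffected → [b].
/w/ — not in any rule's target class → [w].
Rule 3 applies to /u/ (word-final: in an unstressed syllable) → [ə].

[rərˈmobwə]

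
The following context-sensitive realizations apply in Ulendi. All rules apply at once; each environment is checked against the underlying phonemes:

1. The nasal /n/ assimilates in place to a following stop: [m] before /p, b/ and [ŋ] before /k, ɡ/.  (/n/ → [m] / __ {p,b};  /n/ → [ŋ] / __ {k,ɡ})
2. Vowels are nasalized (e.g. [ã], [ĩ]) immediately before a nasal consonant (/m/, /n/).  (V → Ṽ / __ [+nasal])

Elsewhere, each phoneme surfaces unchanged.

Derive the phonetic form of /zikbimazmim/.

[zikbĩmazmĩm]

/z/ stays [z].
/i/ (between /z/ and /k/): rule 2 targets it, but not before a nasal consonant → unchanged [i].
/k/ (between /i/ and /b/) is unaffected → [k].
/b/ — not in any rule's target class → [b].
/i/ (between /b/ and /m/): before a nasal consonant, so rule 2 applies → [ĩ].
/m/ (between /i/ and /a/): no rule targets it → [m].
/a/ (between /m/ and /z/) fails the environment for rule 2, so it stays [a].
/z/ (between /a/ and /m/) is unaffected → [z].
/m/ — not in any rule's target class → [m].
Rule 2 applies to /i/ (between /m/ and /m/: before a nasal consonant) → [ĩ].
/m/ — not in any rule's target class → [m].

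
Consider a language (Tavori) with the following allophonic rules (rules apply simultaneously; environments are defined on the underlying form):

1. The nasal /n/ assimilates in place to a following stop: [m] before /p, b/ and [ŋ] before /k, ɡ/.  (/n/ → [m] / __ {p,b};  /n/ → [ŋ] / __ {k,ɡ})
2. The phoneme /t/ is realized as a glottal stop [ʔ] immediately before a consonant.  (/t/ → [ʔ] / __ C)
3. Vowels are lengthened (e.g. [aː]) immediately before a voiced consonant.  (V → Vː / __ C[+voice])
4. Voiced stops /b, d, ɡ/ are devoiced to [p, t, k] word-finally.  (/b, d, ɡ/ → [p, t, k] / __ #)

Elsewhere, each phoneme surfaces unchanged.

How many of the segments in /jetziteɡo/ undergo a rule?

Segments that undergo a rule: /t/ → [ʔ] (rule 2); /e/ → [eː] (rule 3).
All other segments surface unchanged.

2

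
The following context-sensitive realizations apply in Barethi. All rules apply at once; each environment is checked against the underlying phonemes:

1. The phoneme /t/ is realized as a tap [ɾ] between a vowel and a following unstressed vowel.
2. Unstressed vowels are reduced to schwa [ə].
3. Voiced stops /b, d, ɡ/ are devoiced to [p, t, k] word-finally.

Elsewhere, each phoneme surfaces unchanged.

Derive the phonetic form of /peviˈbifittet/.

/e/ meets the environment for rule 2 (in an unstressed syllable) → [ə].
/i/ (between /v/ and /b/) occurs in an unstressed syllable → [ə] by rule 2.
/b/ (between /i/ and /i/) fails the environment for rule 3, so it stays [b].
/i/ (between /b/ and /f/) is in the target of rule 2 but the environment (in an unstressed syllable) is not met → [i].
Rule 2 applies to /i/ (between /f/ and /t/: in an unstressed syllable) → [ə].
/t/ (between /i/ and /t/) fails the environment for rule 1, so it stays [t].
/t/ (between /t/ and /e/): rule 1 targets it, but not between a vowel and a following unstressed vowel → unchanged [t].
Rule 2 applies to /e/ (between /t/ and /t/: in an unstressed syllable) → [ə].
/t/ (word-final): rule 1 targets it, but not between a vowel and a following unstressed vowel → unchanged [t].

[pəvəˈbifəttət]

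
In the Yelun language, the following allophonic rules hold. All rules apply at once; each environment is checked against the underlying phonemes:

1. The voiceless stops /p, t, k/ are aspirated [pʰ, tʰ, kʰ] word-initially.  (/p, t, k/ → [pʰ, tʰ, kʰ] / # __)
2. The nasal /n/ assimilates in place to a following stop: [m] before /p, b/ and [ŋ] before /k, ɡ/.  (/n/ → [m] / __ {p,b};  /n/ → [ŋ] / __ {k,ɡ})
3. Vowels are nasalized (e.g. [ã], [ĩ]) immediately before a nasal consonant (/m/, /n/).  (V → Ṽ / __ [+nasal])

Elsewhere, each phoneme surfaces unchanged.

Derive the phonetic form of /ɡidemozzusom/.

/ɡ/ (word-initial) is unaffected → [ɡ].
/i/ (between /ɡ/ and /d/): rule 3 targets it, but not before a nasal consonant → unchanged [i].
/d/ stays [d].
/e/ — between /d/ and /m/, before a nasal consonant — surfaces as [ẽ] (rule 3).
/m/ (between /e/ and /o/) is unaffected → [m].
/o/ (between /m/ and /z/) fails the environment for rule 3, so it stays [o].
/z/ stays [z].
/z/ (between /z/ and /u/) is unaffected → [z].
/u/ (between /z/ and /s/) is in the target of rule 3 but the environment (before a nasal consonant) is not met → [u].
/s/ stays [s].
/o/ — between /s/ and /m/, before a nasal consonant — surfaces as [õ] (rule 3).
/m/ stays [m].

[ɡidẽmozzusõm]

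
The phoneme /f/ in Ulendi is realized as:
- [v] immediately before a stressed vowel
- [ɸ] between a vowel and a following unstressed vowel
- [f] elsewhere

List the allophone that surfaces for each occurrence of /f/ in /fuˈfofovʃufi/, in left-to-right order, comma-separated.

[f], [v], [ɸ], [ɸ]

Occurrence 1 (position 1): no conditioning environment matches → elsewhere allophone [f].
Occurrence 2 (position 3): immediately before a stressed vowel → [v].
Occurrence 3 (position 5): between a vowel and a following unstressed vowel → [ɸ].
Occurrence 4 (position 10): between a vowel and a following unstressed vowel → [ɸ].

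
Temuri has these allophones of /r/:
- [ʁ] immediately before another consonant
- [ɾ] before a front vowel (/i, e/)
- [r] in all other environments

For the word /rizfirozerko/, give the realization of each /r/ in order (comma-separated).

Occurrence 1 (position 1): before a front vowel (/i, e/) → [ɾ].
Occurrence 2 (position 6): no conditioning environment matches → elsewhere allophone [r].
Occurrence 3 (position 10): immediately before another consonant → [ʁ].

[ɾ], [r], [ʁ]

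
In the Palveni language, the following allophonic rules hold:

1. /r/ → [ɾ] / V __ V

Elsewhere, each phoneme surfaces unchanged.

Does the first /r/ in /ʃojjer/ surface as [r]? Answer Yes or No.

/r/ — word-final; rule 1 does not apply here → [r].
The actual realization is [r], which matches [r].

Yes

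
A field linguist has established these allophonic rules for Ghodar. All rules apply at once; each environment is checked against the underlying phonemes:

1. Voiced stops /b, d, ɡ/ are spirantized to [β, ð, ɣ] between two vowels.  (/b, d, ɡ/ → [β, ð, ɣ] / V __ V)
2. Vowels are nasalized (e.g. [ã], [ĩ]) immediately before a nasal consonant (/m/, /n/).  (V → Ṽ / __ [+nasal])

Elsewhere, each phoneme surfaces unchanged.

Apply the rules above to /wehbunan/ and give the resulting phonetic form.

/e/ (between /w/ and /h/) is in the target of rule 2 but the environment (before a nasal consonant) is not met → [e].
/b/ (between /h/ and /u/): rule 1 targets it, but not between two vowels → unchanged [b].
/u/ (between /b/ and /n/): before a nasal consonant, so rule 2 applies → [ũ].
/a/ — between /n/ and /n/, before a nasal consonant — surfaces as [ã] (rule 2).

[wehbũnãn]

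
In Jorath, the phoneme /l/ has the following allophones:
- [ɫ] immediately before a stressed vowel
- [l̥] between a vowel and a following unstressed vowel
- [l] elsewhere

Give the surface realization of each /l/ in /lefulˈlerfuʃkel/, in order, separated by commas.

[l], [l], [ɫ], [l]

Occurrence 1 (position 1): no conditioning environment matches → elsewhere allophone [l].
Occurrence 2 (position 5): no conditioning environment matches → elsewhere allophone [l].
Occurrence 3 (position 6): immediately before a stressed vowel → [ɫ].
Occurrence 4 (position 14): no conditioning environment matches → elsewhere allophone [l].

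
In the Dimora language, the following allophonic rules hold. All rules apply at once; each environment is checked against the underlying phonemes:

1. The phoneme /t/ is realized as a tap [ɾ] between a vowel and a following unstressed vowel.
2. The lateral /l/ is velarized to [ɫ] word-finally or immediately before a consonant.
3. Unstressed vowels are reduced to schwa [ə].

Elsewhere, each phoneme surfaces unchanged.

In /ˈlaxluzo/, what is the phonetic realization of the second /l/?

/l/ (between /x/ and /u/): rule 2 targets it, but not word-finally or immediately before a consonant → unchanged [l].

[l]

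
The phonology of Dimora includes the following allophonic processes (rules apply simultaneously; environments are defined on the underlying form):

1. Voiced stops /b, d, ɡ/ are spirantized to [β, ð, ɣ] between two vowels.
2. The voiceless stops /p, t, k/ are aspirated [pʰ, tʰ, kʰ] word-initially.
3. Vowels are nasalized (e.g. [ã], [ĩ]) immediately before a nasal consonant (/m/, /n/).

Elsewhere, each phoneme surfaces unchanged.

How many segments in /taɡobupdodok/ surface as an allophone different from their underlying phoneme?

Segments that undergo a rule: /t/ → [tʰ] (rule 2); /ɡ/ → [ɣ] (rule 1); /b/ → [β] (rule 1); /d/ → [ð] (rule 1).
All other segments surface unchanged.

4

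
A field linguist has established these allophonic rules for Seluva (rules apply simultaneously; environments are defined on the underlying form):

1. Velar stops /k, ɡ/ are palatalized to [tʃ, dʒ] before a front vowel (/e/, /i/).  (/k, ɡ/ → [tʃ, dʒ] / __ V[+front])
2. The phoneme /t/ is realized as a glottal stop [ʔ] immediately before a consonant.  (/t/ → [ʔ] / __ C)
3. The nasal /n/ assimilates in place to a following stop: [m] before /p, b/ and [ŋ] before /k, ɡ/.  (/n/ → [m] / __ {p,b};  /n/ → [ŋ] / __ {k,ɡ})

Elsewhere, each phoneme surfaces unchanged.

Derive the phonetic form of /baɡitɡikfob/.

[badʒiʔdʒikfob]

/b/ — not in any rule's target class → [b].
/a/ stays [a].
/ɡ/ (between /a/ and /i/) occurs before a front vowel → [dʒ] by rule 1.
/i/ stays [i].
/t/ — between /i/ and /ɡ/, immediately before a consonant — surfaces as [ʔ] (rule 2).
/ɡ/ (between /t/ and /i/): before a front vowel, so rule 1 applies → [dʒ].
/i/ stays [i].
/k/ (between /i/ and /f/): rule 1 targets it, but not before a front vowel → unchanged [k].
/f/ (between /k/ and /o/): no rule targets it → [f].
/o/ (between /f/ and /b/): no rule targets it → [o].
/b/ stays [b].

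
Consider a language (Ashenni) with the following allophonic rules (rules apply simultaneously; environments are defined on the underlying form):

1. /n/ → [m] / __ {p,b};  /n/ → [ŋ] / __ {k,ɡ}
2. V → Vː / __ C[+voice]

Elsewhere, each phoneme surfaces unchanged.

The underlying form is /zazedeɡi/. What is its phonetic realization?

[zaːzeːdeːɡi]

/z/ stays [z].
Rule 2 applies to /a/ (between /z/ and /z/: before a voiced consonant) → [aː].
/z/ (between /a/ and /e/): no rule targets it → [z].
Rule 2 applies to /e/ (between /z/ and /d/: before a voiced consonant) → [eː].
/d/ (between /e/ and /e/) is unaffected → [d].
Rule 2 applies to /e/ (between /d/ and /ɡ/: before a voiced consonant) → [eː].
/ɡ/ — not in any rule's target class → [ɡ].
/i/ (word-final): rule 2 targets it, but not before a voiced consonant → unchanged [i].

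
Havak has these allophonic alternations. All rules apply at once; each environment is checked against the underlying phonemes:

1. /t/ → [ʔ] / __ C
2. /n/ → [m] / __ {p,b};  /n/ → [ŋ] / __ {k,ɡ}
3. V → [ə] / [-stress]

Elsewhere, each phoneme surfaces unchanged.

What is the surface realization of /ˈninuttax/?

/n/ — word-initial; rule 2 does not apply here → [n].
/i/ — between /n/ and /n/; rule 3 does not apply here → [i].
/n/ (between /i/ and /u/) fails the environment for rule 2, so it stays [n].
Rule 3 applies to /u/ (between /n/ and /t/: in an unstressed syllable) → [ə].
/t/ — between /u/ and /t/, immediately before a consonant — surfaces as [ʔ] (rule 1).
/t/ (between /t/ and /a/) is in the target of rule 1 but the environment (immediately before a consonant) is not met → [t].
/a/ (between /t/ and /x/): in an unstressed syllable, so rule 3 applies → [ə].

[ˈninəʔtəx]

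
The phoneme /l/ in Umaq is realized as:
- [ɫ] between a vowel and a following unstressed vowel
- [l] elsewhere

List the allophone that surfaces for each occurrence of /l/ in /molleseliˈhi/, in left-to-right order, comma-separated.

Occurrence 1 (position 3): no conditioning environment matches → elsewhere allophone [l].
Occurrence 2 (position 4): no conditioning environment matches → elsewhere allophone [l].
Occurrence 3 (position 8): between a vowel and a following unstressed vowel → [ɫ].

[l], [l], [ɫ]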